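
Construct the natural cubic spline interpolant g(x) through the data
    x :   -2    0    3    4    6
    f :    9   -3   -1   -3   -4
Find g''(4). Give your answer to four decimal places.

2.2091

Write M_i for g''(x_i). With h_i = 2, 3, 1, 2 and divided differences Δ_i = -6, 2/3, -2, -1/2, the continuity of g' gives the tridiagonal system
  2·M_0 + 10·M_1 + 3·M_2 = 6(Δ_1 - Δ_0) = 40
  3·M_1 + 8·M_2 + 1·M_3 = 6(Δ_2 - Δ_1) = -16
  1·M_2 + 6·M_3 + 2·M_4 = 6(Δ_3 - Δ_2) = 9
Natural end conditions: M_0 = M_4 = 0.
Solving the tridiagonal system: M_0 = 0, M_1 = 2195/416, M_2 = -885/208, M_3 = 919/416, M_4 = 0.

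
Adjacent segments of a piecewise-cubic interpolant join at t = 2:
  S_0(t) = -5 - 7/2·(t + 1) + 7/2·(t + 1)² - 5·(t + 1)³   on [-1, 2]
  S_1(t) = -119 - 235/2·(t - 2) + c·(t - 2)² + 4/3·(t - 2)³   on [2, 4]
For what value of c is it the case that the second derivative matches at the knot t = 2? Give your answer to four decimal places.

S_0''(t) = 7 - 30·(t + 1), so S_0''(2) = -83. On the right, S_1''(2) = 2c, so c = -83/2.

-41.5000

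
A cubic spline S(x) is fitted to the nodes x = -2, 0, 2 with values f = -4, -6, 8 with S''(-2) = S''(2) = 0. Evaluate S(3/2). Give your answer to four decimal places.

Put M_i = S'' at the i-th knot. Here h = (2, 2) and Δ = (-1, 7), so the interior equations h_(i-1)·M_(i-1) + 2(h_(i-1)+h_i)·M_i + h_i·M_(i+1) = 6(Δ_i − Δ_(i-1)) read
  2·M_0 + 8·M_1 + 2·M_2 = 6(Δ_1 - Δ_0) = 48
Natural end conditions: M_0 = M_2 = 0.
Hence M_0 = 0, M_1 = 6, M_2 = 0.
On [0, 2], S(x) = -6 + 3·x + 3·x² - 1/2·x³.
With x = 3/2: S(3/2) = 57/16.

3.5625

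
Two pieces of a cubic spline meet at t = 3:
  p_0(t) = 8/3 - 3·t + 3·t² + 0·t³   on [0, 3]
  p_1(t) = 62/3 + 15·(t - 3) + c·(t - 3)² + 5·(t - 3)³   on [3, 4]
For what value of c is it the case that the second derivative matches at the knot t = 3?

p_0''(t) = 6 + 0·t, so p_0''(3) = 6. On the right, p_1''(3) = 2c, so c = 3.

3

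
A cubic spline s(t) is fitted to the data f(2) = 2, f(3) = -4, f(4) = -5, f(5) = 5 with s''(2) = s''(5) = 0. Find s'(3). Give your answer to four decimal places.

-4.8000

With m_i denoting the second derivative at x_i, h_i = 1, 1, 1, and Δ_i = (y_(i+1) − y_i)/h_i = -6, -1, 10:
  1·m_0 + 4·m_1 + 1·m_2 = 6(Δ_1 - Δ_0) = 30
  1·m_1 + 4·m_2 + 1·m_3 = 6(Δ_2 - Δ_1) = 66
Natural end conditions: m_0 = m_3 = 0.
Solving: m_0 = 0, m_1 = 18/5, m_2 = 78/5, m_3 = 0.
On [3, 4], s'(t) = b_1 + 2c_1·(t - 3) + 3d_1·(t - 3)² with b_1 = Δ_1 - h_1(2m_1 + m_2)/6 = -24/5, c_1 = m_1/2 = 9/5, d_1 = (m_2 - m_1)/(6h_1) = 2. So s'(3) = -24/5.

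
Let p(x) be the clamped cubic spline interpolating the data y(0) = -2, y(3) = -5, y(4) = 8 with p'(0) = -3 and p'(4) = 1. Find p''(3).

Put M_i = p'' at the i-th knot. Here h = (3, 1) and Δ = (-1, 13), so the interior equations h_(i-1)·M_(i-1) + 2(h_(i-1)+h_i)·M_i + h_i·M_(i+1) = 6(Δ_i − Δ_(i-1)) read
  3·M_0 + 8·M_1 + 1·M_2 = 6(Δ_1 - Δ_0) = 84
Clamped end conditions give two more equations: 2h_0·M_0 + h_0·M_1 = 6(Δ_0 - p'(0)) = 12 and h_1·M_1 + 2h_1·M_2 = 6(p'(4) - Δ_1) = -72.
Solving: M_0 = -15/2, M_1 = 19, M_2 = -91/2.

19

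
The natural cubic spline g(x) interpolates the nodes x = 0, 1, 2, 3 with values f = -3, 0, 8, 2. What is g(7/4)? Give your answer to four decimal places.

6.8031

With M_i denoting the second derivative at x_i, h_i = 1, 1, 1, and Δ_i = (y_(i+1) − y_i)/h_i = 3, 8, -6:
  1·M_0 + 4·M_1 + 1·M_2 = 6(Δ_1 - Δ_0) = 30
  1·M_1 + 4·M_2 + 1·M_3 = 6(Δ_2 - Δ_1) = -84
Natural end conditions: M_0 = M_3 = 0.
Solving: M_0 = 0, M_1 = 68/5, M_2 = -122/5, M_3 = 0.
On [1, 2], g(x) = 0 + 113/15·(x - 1) + 34/5·(x - 1)² - 19/3·(x - 1)³.
With (x - 1) = 3/4: g(7/4) = 2177/320.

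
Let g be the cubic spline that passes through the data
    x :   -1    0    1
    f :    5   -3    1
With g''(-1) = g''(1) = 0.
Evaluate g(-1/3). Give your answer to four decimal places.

-1.4444

Let σ_i = g''(x_i). Step sizes h_i = 1, 1; slopes of the chords Δ_i = (y_(i+1) - y_i)/h_i = -8, 4.
  1·σ_0 + 4·σ_1 + 1·σ_2 = 6(Δ_1 - Δ_0) = 72
Natural end conditions: σ_0 = σ_2 = 0.
Solving: σ_0 = 0, σ_1 = 18, σ_2 = 0.
On [-1, 0], g(x) = 5 - 11·(x + 1) + 0·(x + 1)² + 3·(x + 1)³.
With (x + 1) = 2/3: g(-1/3) = -13/9.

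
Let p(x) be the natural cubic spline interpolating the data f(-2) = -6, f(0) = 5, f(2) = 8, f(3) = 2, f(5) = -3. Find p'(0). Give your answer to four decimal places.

Let M_i = p''(x_i). Step sizes h_i = 2, 2, 1, 2; slopes of the chords Δ_i = (y_(i+1) - y_i)/h_i = 11/2, 3/2, -6, -5/2.
  2·M_0 + 8·M_1 + 2·M_2 = 6(Δ_1 - Δ_0) = -24
  2·M_1 + 6·M_2 + 1·M_3 = 6(Δ_2 - Δ_1) = -45
  1·M_2 + 6·M_3 + 2·M_4 = 6(Δ_3 - Δ_2) = 21
Natural end conditions: M_0 = M_4 = 0.
Hence M_0 = 0, M_1 = -129/128, M_2 = -255/32, M_3 = 309/64, M_4 = 0.
On [0, 2], p'(x) = b_1 + 2c_1·x + 3d_1·x² with b_1 = Δ_1 - h_1(2M_1 + M_2)/6 = 309/64, c_1 = M_1/2 = -129/256, d_1 = (M_2 - M_1)/(6h_1) = -297/512. So p'(0) = 309/64.

4.8281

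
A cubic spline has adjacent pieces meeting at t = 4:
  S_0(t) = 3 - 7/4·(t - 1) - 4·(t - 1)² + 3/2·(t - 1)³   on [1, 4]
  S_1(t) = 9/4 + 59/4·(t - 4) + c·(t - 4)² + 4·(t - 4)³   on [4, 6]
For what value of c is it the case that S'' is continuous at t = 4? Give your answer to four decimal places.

9.5000

S_0''(t) = -8 + 9·(t - 1), so S_0''(4) = 19. On the right, S_1''(4) = 2c, so c = 19/2.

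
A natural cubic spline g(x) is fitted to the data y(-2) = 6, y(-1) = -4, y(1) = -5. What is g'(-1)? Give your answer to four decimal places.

Put m_i = g'' at the i-th knot. Here h = (1, 2) and Δ = (-10, -1/2), so the interior equations h_(i-1)·m_(i-1) + 2(h_(i-1)+h_i)·m_i + h_i·m_(i+1) = 6(Δ_i − Δ_(i-1)) read
  1·m_0 + 6·m_1 + 2·m_2 = 6(Δ_1 - Δ_0) = 57
Natural end conditions: m_0 = m_2 = 0.
Solving the tridiagonal system: m_0 = 0, m_1 = 19/2, m_2 = 0.
On [-1, 1], g'(x) = b_1 + 2c_1·(x + 1) + 3d_1·(x + 1)² with b_1 = Δ_1 - h_1(2m_1 + m_2)/6 = -41/6, c_1 = m_1/2 = 19/4, d_1 = (m_2 - m_1)/(6h_1) = -19/24. So g'(-1) = -41/6.

-6.8333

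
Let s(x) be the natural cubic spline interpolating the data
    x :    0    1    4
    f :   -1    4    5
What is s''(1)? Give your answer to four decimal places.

-3.5000

Let M_i = s''(x_i). Step sizes h_i = 1, 3; slopes of the chords Δ_i = (y_(i+1) - y_i)/h_i = 5, 1/3.
  1·M_0 + 8·M_1 + 3·M_2 = 6(Δ_1 - Δ_0) = -28
Natural end conditions: M_0 = M_2 = 0.
Forward elimination and back-substitution give M_0 = 0, M_1 = -7/2, M_2 = 0.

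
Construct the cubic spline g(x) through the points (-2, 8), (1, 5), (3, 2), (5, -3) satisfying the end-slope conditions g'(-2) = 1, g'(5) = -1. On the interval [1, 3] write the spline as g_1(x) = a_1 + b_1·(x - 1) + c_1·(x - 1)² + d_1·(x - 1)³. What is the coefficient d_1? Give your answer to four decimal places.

With M_i denoting the second derivative at x_i, h_i = 3, 2, 2, and Δ_i = (y_(i+1) − y_i)/h_i = -1, -3/2, -5/2:
  3·M_0 + 10·M_1 + 2·M_2 = 6(Δ_1 - Δ_0) = -3
  2·M_1 + 8·M_2 + 2·M_3 = 6(Δ_2 - Δ_1) = -6
Clamped end conditions give two more equations: 2h_0·M_0 + h_0·M_1 = 6(Δ_0 - g'(-2)) = -12 and h_2·M_2 + 2h_2·M_3 = 6(g'(5) - Δ_2) = 9.
Solving the tridiagonal system: M_0 = -88/37, M_1 = 28/37, M_2 = -127/74, M_3 = 115/37.
On [1, 3], with g_1(x) = a_1 + b_1·(x - 1) + c_1·(x - 1)² + d_1·(x - 1)³: c_1 = M_1/2 = 14/37, d_1 = (M_2 - M_1)/(6h_1) = -61/296, b_1 = Δ_1 - h_1(2M_1 + M_2)/6 = -53/37.

-0.2061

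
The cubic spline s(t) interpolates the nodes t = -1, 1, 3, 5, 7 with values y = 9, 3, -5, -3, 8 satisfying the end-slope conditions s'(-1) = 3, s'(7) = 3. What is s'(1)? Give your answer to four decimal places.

-5.4911

With M_i denoting the second derivative at x_i, h_i = 2, 2, 2, 2, and Δ_i = (y_(i+1) − y_i)/h_i = -3, -4, 1, 11/2:
  2·M_0 + 8·M_1 + 2·M_2 = 6(Δ_1 - Δ_0) = -6
  2·M_1 + 8·M_2 + 2·M_3 = 6(Δ_2 - Δ_1) = 30
  2·M_2 + 8·M_3 + 2·M_4 = 6(Δ_3 - Δ_2) = 27
Clamped end conditions give two more equations: 2h_0·M_0 + h_0·M_1 = 6(Δ_0 - s'(-1)) = -36 and h_3·M_3 + 2h_3·M_4 = 6(s'(7) - Δ_3) = -15.
Solving the tridiagonal system: M_0 = -1065/112, M_1 = 57/56, M_2 = 39/16, M_3 = 237/56, M_4 = -657/112.
On [1, 3], s'(t) = b_1 + 2c_1·(t - 1) + 3d_1·(t - 1)² with b_1 = Δ_1 - h_1(2M_1 + M_2)/6 = -615/112, c_1 = M_1/2 = 57/112, d_1 = (M_2 - M_1)/(6h_1) = 53/448. So s'(1) = -615/112.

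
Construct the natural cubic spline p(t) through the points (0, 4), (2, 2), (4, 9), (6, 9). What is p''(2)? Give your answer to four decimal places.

Let σ_i = p''(x_i). Step sizes h_i = 2, 2, 2; slopes of the chords Δ_i = (y_(i+1) - y_i)/h_i = -1, 7/2, 0.
  2·σ_0 + 8·σ_1 + 2·σ_2 = 6(Δ_1 - Δ_0) = 27
  2·σ_1 + 8·σ_2 + 2·σ_3 = 6(Δ_2 - Δ_1) = -21
Natural end conditions: σ_0 = σ_3 = 0.
Forward elimination and back-substitution give σ_0 = 0, σ_1 = 43/10, σ_2 = -37/10, σ_3 = 0.

4.3000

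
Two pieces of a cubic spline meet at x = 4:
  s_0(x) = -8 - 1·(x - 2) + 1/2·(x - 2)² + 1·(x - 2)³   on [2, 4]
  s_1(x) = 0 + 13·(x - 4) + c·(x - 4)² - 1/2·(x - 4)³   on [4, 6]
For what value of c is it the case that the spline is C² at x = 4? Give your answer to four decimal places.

s_0''(x) = 1 + 6·(x - 2), so s_0''(4) = 13. On the right, s_1''(4) = 2c, so c = 13/2.

6.5000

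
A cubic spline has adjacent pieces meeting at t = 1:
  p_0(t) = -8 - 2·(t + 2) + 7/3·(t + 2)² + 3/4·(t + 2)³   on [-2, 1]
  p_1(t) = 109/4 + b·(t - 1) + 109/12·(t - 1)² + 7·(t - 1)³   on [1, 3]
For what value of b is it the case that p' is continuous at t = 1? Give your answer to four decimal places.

32.2500

p_0'(t) = -2 + 14/3·(t + 2) + 9/4·(t + 2)², so p_0'(1) = 129/4. On the right, p_1'(1) = b, so b = 129/4.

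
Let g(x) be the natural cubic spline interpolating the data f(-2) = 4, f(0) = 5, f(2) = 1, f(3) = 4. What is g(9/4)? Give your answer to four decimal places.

1.4144

Let m_i = g''(x_i). Step sizes h_i = 2, 2, 1; slopes of the chords Δ_i = (y_(i+1) - y_i)/h_i = 1/2, -2, 3.
  2·m_0 + 8·m_1 + 2·m_2 = 6(Δ_1 - Δ_0) = -15
  2·m_1 + 6·m_2 + 1·m_3 = 6(Δ_2 - Δ_1) = 30
Natural end conditions: m_0 = m_3 = 0.
Solving the tridiagonal system: m_0 = 0, m_1 = -75/22, m_2 = 135/22, m_3 = 0.
On [2, 3], g(x) = 1 + 21/22·(x - 2) + 135/44·(x - 2)² - 45/44·(x - 2)³.
With (x - 2) = 1/4: g(9/4) = 3983/2816.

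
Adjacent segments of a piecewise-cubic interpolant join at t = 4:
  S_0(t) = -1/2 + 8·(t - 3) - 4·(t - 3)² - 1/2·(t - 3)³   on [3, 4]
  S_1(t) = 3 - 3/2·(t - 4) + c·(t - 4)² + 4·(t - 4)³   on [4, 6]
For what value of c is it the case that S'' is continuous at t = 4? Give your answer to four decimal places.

-5.5000

S_0''(t) = -8 - 3·(t - 3), so S_0''(4) = -11. On the right, S_1''(4) = 2c, so c = -11/2.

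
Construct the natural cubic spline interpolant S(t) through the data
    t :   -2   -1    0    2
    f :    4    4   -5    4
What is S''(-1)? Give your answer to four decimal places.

-17.6087

With m_i denoting the second derivative at x_i, h_i = 1, 1, 2, and Δ_i = (y_(i+1) − y_i)/h_i = 0, -9, 9/2:
  1·m_0 + 4·m_1 + 1·m_2 = 6(Δ_1 - Δ_0) = -54
  1·m_1 + 6·m_2 + 2·m_3 = 6(Δ_2 - Δ_1) = 81
Natural end conditions: m_0 = m_3 = 0.
Solving the tridiagonal system: m_0 = 0, m_1 = -405/23, m_2 = 378/23, m_3 = 0.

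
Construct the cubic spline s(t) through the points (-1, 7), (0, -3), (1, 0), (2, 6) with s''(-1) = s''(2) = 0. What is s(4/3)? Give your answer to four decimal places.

2.0247

Write M_i for s''(x_i). With h_i = 1, 1, 1 and divided differences Δ_i = -10, 3, 6, the continuity of s' gives the tridiagonal system
  1·M_0 + 4·M_1 + 1·M_2 = 6(Δ_1 - Δ_0) = 78
  1·M_1 + 4·M_2 + 1·M_3 = 6(Δ_2 - Δ_1) = 18
Natural end conditions: M_0 = M_3 = 0.
Forward elimination and back-substitution give M_0 = 0, M_1 = 98/5, M_2 = -2/5, M_3 = 0.
On [1, 2], s(t) = 0 + 92/15·(t - 1) - 1/5·(t - 1)² + 1/15·(t - 1)³.
With (t - 1) = 1/3: s(4/3) = 164/81.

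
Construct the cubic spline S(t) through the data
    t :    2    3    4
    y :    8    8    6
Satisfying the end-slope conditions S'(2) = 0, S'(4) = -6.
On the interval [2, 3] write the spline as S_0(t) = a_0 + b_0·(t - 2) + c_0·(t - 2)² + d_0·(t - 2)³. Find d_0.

0

Put M_i = S'' at the i-th knot. Here h = (1, 1) and Δ = (0, -2), so the interior equations h_(i-1)·M_(i-1) + 2(h_(i-1)+h_i)·M_i + h_i·M_(i+1) = 6(Δ_i − Δ_(i-1)) read
  1·M_0 + 4·M_1 + 1·M_2 = 6(Δ_1 - Δ_0) = -12
Clamped end conditions give two more equations: 2h_0·M_0 + h_0·M_1 = 6(Δ_0 - S'(2)) = 0 and h_1·M_1 + 2h_1·M_2 = 6(S'(4) - Δ_1) = -24.
Solving the tridiagonal system: M_0 = 0, M_1 = 0, M_2 = -12.
On [2, 3], with S_0(t) = a_0 + b_0·(t - 2) + c_0·(t - 2)² + d_0·(t - 2)³: c_0 = M_0/2 = 0, d_0 = (M_1 - M_0)/(6h_0) = 0, b_0 = Δ_0 - h_0(2M_0 + M_1)/6 = 0.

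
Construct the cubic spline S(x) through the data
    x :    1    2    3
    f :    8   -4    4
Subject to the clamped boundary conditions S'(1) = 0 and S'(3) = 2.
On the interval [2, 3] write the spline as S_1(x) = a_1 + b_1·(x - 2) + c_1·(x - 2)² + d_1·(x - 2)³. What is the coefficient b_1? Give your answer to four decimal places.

Let σ_i = S''(x_i). Step sizes h_i = 1, 1; slopes of the chords Δ_i = (y_(i+1) - y_i)/h_i = -12, 8.
  1·σ_0 + 4·σ_1 + 1·σ_2 = 6(Δ_1 - Δ_0) = 120
Clamped end conditions give two more equations: 2h_0·σ_0 + h_0·σ_1 = 6(Δ_0 - S'(1)) = -72 and h_1·σ_1 + 2h_1·σ_2 = 6(S'(3) - Δ_1) = -36.
Forward elimination and back-substitution give σ_0 = -65, σ_1 = 58, σ_2 = -47.
On [2, 3], with S_1(x) = a_1 + b_1·(x - 2) + c_1·(x - 2)² + d_1·(x - 2)³: c_1 = σ_1/2 = 29, d_1 = (σ_2 - σ_1)/(6h_1) = -35/2, b_1 = Δ_1 - h_1(2σ_1 + σ_2)/6 = -7/2.

-3.5000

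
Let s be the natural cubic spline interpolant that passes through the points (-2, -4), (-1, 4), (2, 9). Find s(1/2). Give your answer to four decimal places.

9.1719

Put σ_i = s'' at the i-th knot. Here h = (1, 3) and Δ = (8, 5/3), so the interior equations h_(i-1)·σ_(i-1) + 2(h_(i-1)+h_i)·σ_i + h_i·σ_(i+1) = 6(Δ_i − Δ_(i-1)) read
  1·σ_0 + 8·σ_1 + 3·σ_2 = 6(Δ_1 - Δ_0) = -38
Natural end conditions: σ_0 = σ_2 = 0.
Forward elimination and back-substitution give σ_0 = 0, σ_1 = -19/4, σ_2 = 0.
On [-1, 2], s(x) = 4 + 77/12·(x + 1) - 19/8·(x + 1)² + 19/72·(x + 1)³.
With (x + 1) = 3/2: s(1/2) = 587/64.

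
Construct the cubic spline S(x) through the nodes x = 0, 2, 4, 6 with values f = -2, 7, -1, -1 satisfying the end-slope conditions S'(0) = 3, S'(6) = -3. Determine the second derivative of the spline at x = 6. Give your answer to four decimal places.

Write m_i for S''(x_i). With h_i = 2, 2, 2 and divided differences Δ_i = 9/2, -4, 0, the continuity of S' gives the tridiagonal system
  2·m_0 + 8·m_1 + 2·m_2 = 6(Δ_1 - Δ_0) = -51
  2·m_1 + 8·m_2 + 2·m_3 = 6(Δ_2 - Δ_1) = 24
Clamped end conditions give two more equations: 2h_0·m_0 + h_0·m_1 = 6(Δ_0 - S'(0)) = 9 and h_2·m_2 + 2h_2·m_3 = 6(S'(6) - Δ_2) = -18.
Forward elimination and back-substitution give m_0 = 73/10, m_1 = -101/10, m_2 = 38/5, m_3 = -83/10.

-8.3000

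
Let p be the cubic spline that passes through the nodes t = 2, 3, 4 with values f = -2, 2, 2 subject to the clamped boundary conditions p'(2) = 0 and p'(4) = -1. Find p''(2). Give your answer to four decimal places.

Let m_i = p''(x_i). Step sizes h_i = 1, 1; slopes of the chords Δ_i = (y_(i+1) - y_i)/h_i = 4, 0.
  1·m_0 + 4·m_1 + 1·m_2 = 6(Δ_1 - Δ_0) = -24
Clamped end conditions give two more equations: 2h_0·m_0 + h_0·m_1 = 6(Δ_0 - p'(2)) = 24 and h_1·m_1 + 2h_1·m_2 = 6(p'(4) - Δ_1) = -6.
Solving the tridiagonal system: m_0 = 35/2, m_1 = -11, m_2 = 5/2.

17.5000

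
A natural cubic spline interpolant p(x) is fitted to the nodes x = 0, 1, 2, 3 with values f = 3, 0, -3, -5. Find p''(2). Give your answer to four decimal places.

Write m_i for p''(x_i). With h_i = 1, 1, 1 and divided differences Δ_i = -3, -3, -2, the continuity of p' gives the tridiagonal system
  1·m_0 + 4·m_1 + 1·m_2 = 6(Δ_1 - Δ_0) = 0
  1·m_1 + 4·m_2 + 1·m_3 = 6(Δ_2 - Δ_1) = 6
Natural end conditions: m_0 = m_3 = 0.
Solving: m_0 = 0, m_1 = -2/5, m_2 = 8/5, m_3 = 0.

1.6000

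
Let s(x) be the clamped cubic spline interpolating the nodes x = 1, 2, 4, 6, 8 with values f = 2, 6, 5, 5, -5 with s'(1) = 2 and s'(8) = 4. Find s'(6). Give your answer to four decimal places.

Let m_i = s''(x_i). Step sizes h_i = 1, 2, 2, 2; slopes of the chords Δ_i = (y_(i+1) - y_i)/h_i = 4, -1/2, 0, -5.
  1·m_0 + 6·m_1 + 2·m_2 = 6(Δ_1 - Δ_0) = -27
  2·m_1 + 8·m_2 + 2·m_3 = 6(Δ_2 - Δ_1) = 3
  2·m_2 + 8·m_3 + 2·m_4 = 6(Δ_3 - Δ_2) = -30
Clamped end conditions give two more equations: 2h_0·m_0 + h_0·m_1 = 6(Δ_0 - s'(1)) = 12 and h_3·m_3 + 2h_3·m_4 = 6(s'(8) - Δ_3) = 54.
Forward elimination and back-substitution give m_0 = 847/86, m_1 = -331/43, m_2 = 803/172, m_3 = -815/86, m_4 = 3137/172.
On [6, 8], s'(x) = b_3 + 2c_3·(x - 6) + 3d_3·(x - 6)² with b_3 = Δ_3 - h_3(2m_3 + m_4)/6 = -819/172, c_3 = m_3/2 = -815/172, d_3 = (m_4 - m_3)/(6h_3) = 1589/688. So s'(6) = -819/172.

-4.7616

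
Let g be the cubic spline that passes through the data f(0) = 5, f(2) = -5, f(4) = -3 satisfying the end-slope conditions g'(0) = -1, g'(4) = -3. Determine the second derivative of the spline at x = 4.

Put σ_i = g'' at the i-th knot. Here h = (2, 2) and Δ = (-5, 1), so the interior equations h_(i-1)·σ_(i-1) + 2(h_(i-1)+h_i)·σ_i + h_i·σ_(i+1) = 6(Δ_i − Δ_(i-1)) read
  2·σ_0 + 8·σ_1 + 2·σ_2 = 6(Δ_1 - Δ_0) = 36
Clamped end conditions give two more equations: 2h_0·σ_0 + h_0·σ_1 = 6(Δ_0 - g'(0)) = -24 and h_1·σ_1 + 2h_1·σ_2 = 6(g'(4) - Δ_1) = -24.
Forward elimination and back-substitution give σ_0 = -11, σ_1 = 10, σ_2 = -11.

-11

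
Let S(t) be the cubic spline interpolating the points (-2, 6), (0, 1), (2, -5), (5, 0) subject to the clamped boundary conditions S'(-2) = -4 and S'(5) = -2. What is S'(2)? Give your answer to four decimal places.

-0.3919

With m_i denoting the second derivative at x_i, h_i = 2, 2, 3, and Δ_i = (y_(i+1) − y_i)/h_i = -5/2, -3, 5/3:
  2·m_0 + 8·m_1 + 2·m_2 = 6(Δ_1 - Δ_0) = -3
  2·m_1 + 10·m_2 + 3·m_3 = 6(Δ_2 - Δ_1) = 28
Clamped end conditions give two more equations: 2h_0·m_0 + h_0·m_1 = 6(Δ_0 - S'(-2)) = 9 and h_2·m_2 + 2h_2·m_3 = 6(S'(5) - Δ_2) = -22.
Solving the tridiagonal system: m_0 = 261/74, m_1 = -189/74, m_2 = 192/37, m_3 = -695/111.
On [2, 5], S'(t) = b_2 + 2c_2·(t - 2) + 3d_2·(t - 2)² with b_2 = Δ_2 - h_2(2m_2 + m_3)/6 = -29/74, c_2 = m_2/2 = 96/37, d_2 = (m_3 - m_2)/(6h_2) = -1271/1998. So S'(2) = -29/74.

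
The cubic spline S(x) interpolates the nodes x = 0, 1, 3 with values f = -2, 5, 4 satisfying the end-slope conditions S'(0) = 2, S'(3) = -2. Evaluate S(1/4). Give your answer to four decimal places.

With M_i denoting the second derivative at x_i, h_i = 1, 2, and Δ_i = (y_(i+1) − y_i)/h_i = 7, -1/2:
  1·M_0 + 6·M_1 + 2·M_2 = 6(Δ_1 - Δ_0) = -45
Clamped end conditions give two more equations: 2h_0·M_0 + h_0·M_1 = 6(Δ_0 - S'(0)) = 30 and h_1·M_1 + 2h_1·M_2 = 6(S'(3) - Δ_1) = -9.
Forward elimination and back-substitution give M_0 = 127/6, M_1 = -37/3, M_2 = 47/12.
On [0, 1], S(x) = -2 + 2·x + 127/12·x² - 67/12·x³.
With x = 1/4: S(1/4) = -237/256.

-0.9258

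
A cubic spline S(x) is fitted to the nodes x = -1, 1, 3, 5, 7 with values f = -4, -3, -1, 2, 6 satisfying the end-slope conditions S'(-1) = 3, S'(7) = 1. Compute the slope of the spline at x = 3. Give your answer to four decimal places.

Write M_i for S''(x_i). With h_i = 2, 2, 2, 2 and divided differences Δ_i = 1/2, 1, 3/2, 2, the continuity of S' gives the tridiagonal system
  2·M_0 + 8·M_1 + 2·M_2 = 6(Δ_1 - Δ_0) = 3
  2·M_1 + 8·M_2 + 2·M_3 = 6(Δ_2 - Δ_1) = 3
  2·M_2 + 8·M_3 + 2·M_4 = 6(Δ_3 - Δ_2) = 3
Clamped end conditions give two more equations: 2h_0·M_0 + h_0·M_1 = 6(Δ_0 - S'(-1)) = -15 and h_3·M_3 + 2h_3·M_4 = 6(S'(7) - Δ_3) = -6.
Forward elimination and back-substitution give M_0 = -127/28, M_1 = 11/7, M_2 = -1/4, M_3 = 13/14, M_4 = -55/28.
On [3, 5], S'(x) = b_2 + 2c_2·(x - 3) + 3d_2·(x - 3)² with b_2 = Δ_2 - h_2(2M_2 + M_3)/6 = 19/14, c_2 = M_2/2 = -1/8, d_2 = (M_3 - M_2)/(6h_2) = 11/112. So S'(3) = 19/14.

1.3571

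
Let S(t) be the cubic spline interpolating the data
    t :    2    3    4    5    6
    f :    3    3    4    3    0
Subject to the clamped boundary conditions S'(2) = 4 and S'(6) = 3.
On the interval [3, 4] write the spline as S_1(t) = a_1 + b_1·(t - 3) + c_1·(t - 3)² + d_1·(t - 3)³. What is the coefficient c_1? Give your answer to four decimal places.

2.9286

With σ_i denoting the second derivative at x_i, h_i = 1, 1, 1, 1, and Δ_i = (y_(i+1) − y_i)/h_i = 0, 1, -1, -3:
  1·σ_0 + 4·σ_1 + 1·σ_2 = 6(Δ_1 - Δ_0) = 6
  1·σ_1 + 4·σ_2 + 1·σ_3 = 6(Δ_2 - Δ_1) = -12
  1·σ_2 + 4·σ_3 + 1·σ_4 = 6(Δ_3 - Δ_2) = -12
Clamped end conditions give two more equations: 2h_0·σ_0 + h_0·σ_1 = 6(Δ_0 - S'(2)) = -24 and h_3·σ_3 + 2h_3·σ_4 = 6(S'(6) - Δ_3) = 36.
Solving the tridiagonal system: σ_0 = -209/14, σ_1 = 41/7, σ_2 = -5/2, σ_3 = -55/7, σ_4 = 307/14.
On [3, 4], with S_1(t) = a_1 + b_1·(t - 3) + c_1·(t - 3)² + d_1·(t - 3)³: c_1 = σ_1/2 = 41/14, d_1 = (σ_2 - σ_1)/(6h_1) = -39/28, b_1 = Δ_1 - h_1(2σ_1 + σ_2)/6 = -15/28.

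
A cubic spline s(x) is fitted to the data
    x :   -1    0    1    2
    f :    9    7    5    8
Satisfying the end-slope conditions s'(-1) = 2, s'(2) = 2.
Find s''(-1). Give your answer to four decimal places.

Put M_i = s'' at the i-th knot. Here h = (1, 1, 1) and Δ = (-2, -2, 3), so the interior equations h_(i-1)·M_(i-1) + 2(h_(i-1)+h_i)·M_i + h_i·M_(i+1) = 6(Δ_i − Δ_(i-1)) read
  1·M_0 + 4·M_1 + 1·M_2 = 6(Δ_1 - Δ_0) = 0
  1·M_1 + 4·M_2 + 1·M_3 = 6(Δ_2 - Δ_1) = 30
Clamped end conditions give two more equations: 2h_0·M_0 + h_0·M_1 = 6(Δ_0 - s'(-1)) = -24 and h_2·M_2 + 2h_2·M_3 = 6(s'(2) - Δ_2) = -6.
Solving: M_0 = -62/5, M_1 = 4/5, M_2 = 46/5, M_3 = -38/5.

-12.4000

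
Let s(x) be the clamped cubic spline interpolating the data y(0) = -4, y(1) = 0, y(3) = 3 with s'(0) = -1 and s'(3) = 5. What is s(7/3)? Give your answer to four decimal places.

1.3704

With M_i denoting the second derivative at x_i, h_i = 1, 2, and Δ_i = (y_(i+1) − y_i)/h_i = 4, 3/2:
  1·M_0 + 6·M_1 + 2·M_2 = 6(Δ_1 - Δ_0) = -15
Clamped end conditions give two more equations: 2h_0·M_0 + h_0·M_1 = 6(Δ_0 - s'(0)) = 30 and h_1·M_1 + 2h_1·M_2 = 6(s'(3) - Δ_1) = 21.
Solving: M_0 = 39/2, M_1 = -9, M_2 = 39/4.
On [1, 3], s(x) = 0 + 17/4·(x - 1) - 9/2·(x - 1)² + 25/16·(x - 1)³.
With (x - 1) = 4/3: s(7/3) = 37/27.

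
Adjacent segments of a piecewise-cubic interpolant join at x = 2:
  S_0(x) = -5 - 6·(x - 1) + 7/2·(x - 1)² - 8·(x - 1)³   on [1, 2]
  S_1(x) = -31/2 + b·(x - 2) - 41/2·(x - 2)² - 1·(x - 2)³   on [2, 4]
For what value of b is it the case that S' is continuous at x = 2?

S_0'(x) = -6 + 7·(x - 1) - 24·(x - 1)², so S_0'(2) = -23. On the right, S_1'(2) = b, so b = -23.

-23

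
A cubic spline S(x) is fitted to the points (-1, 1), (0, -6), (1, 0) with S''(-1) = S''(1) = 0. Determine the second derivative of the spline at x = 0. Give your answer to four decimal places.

With M_i denoting the second derivative at x_i, h_i = 1, 1, and Δ_i = (y_(i+1) − y_i)/h_i = -7, 6:
  1·M_0 + 4·M_1 + 1·M_2 = 6(Δ_1 - Δ_0) = 78
Natural end conditions: M_0 = M_2 = 0.
Solving: M_0 = 0, M_1 = 39/2, M_2 = 0.

19.5000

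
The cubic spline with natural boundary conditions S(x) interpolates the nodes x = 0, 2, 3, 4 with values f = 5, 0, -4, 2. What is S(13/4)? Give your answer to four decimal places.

-3.3774

Write M_i for S''(x_i). With h_i = 2, 1, 1 and divided differences Δ_i = -5/2, -4, 6, the continuity of S' gives the tridiagonal system
  2·M_0 + 6·M_1 + 1·M_2 = 6(Δ_1 - Δ_0) = -9
  1·M_1 + 4·M_2 + 1·M_3 = 6(Δ_2 - Δ_1) = 60
Natural end conditions: M_0 = M_3 = 0.
Hence M_0 = 0, M_1 = -96/23, M_2 = 369/23, M_3 = 0.
On [3, 4], S(x) = -4 + 15/23·(x - 3) + 369/46·(x - 3)² - 123/46·(x - 3)³.
With (x - 3) = 1/4: S(13/4) = -9943/2944.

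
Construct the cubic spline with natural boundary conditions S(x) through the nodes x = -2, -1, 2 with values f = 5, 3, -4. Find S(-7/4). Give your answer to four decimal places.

Let M_i = S''(x_i). Step sizes h_i = 1, 3; slopes of the chords Δ_i = (y_(i+1) - y_i)/h_i = -2, -7/3.
  1·M_0 + 8·M_1 + 3·M_2 = 6(Δ_1 - Δ_0) = -2
Natural end conditions: M_0 = M_2 = 0.
Solving: M_0 = 0, M_1 = -1/4, M_2 = 0.
On [-2, -1], S(x) = 5 - 47/24·(x + 2) + 0·(x + 2)² - 1/24·(x + 2)³.
With (x + 2) = 1/4: S(-7/4) = 2309/512.

4.5098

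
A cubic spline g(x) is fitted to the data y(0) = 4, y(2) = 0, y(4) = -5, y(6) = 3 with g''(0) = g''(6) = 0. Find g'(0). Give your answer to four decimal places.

Let M_i = g''(x_i). Step sizes h_i = 2, 2, 2; slopes of the chords Δ_i = (y_(i+1) - y_i)/h_i = -2, -5/2, 4.
  2·M_0 + 8·M_1 + 2·M_2 = 6(Δ_1 - Δ_0) = -3
  2·M_1 + 8·M_2 + 2·M_3 = 6(Δ_2 - Δ_1) = 39
Natural end conditions: M_0 = M_3 = 0.
Hence M_0 = 0, M_1 = -17/10, M_2 = 53/10, M_3 = 0.
On [0, 2], g'(x) = b_0 + 2c_0·x + 3d_0·x² with b_0 = Δ_0 - h_0(2M_0 + M_1)/6 = -43/30, c_0 = M_0/2 = 0, d_0 = (M_1 - M_0)/(6h_0) = -17/120. So g'(0) = -43/30.

-1.4333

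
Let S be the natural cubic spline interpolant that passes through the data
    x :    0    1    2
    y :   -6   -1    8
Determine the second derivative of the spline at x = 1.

6

With σ_i denoting the second derivative at x_i, h_i = 1, 1, and Δ_i = (y_(i+1) − y_i)/h_i = 5, 9:
  1·σ_0 + 4·σ_1 + 1·σ_2 = 6(Δ_1 - Δ_0) = 24
Natural end conditions: σ_0 = σ_2 = 0.
Solving the tridiagonal system: σ_0 = 0, σ_1 = 6, σ_2 = 0.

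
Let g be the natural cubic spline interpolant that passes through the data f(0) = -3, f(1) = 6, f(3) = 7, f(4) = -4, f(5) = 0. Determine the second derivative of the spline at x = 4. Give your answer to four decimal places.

26.1639

Write m_i for g''(x_i). With h_i = 1, 2, 1, 1 and divided differences Δ_i = 9, 1/2, -11, 4, the continuity of g' gives the tridiagonal system
  1·m_0 + 6·m_1 + 2·m_2 = 6(Δ_1 - Δ_0) = -51
  2·m_1 + 6·m_2 + 1·m_3 = 6(Δ_2 - Δ_1) = -69
  1·m_2 + 4·m_3 + 1·m_4 = 6(Δ_3 - Δ_2) = 90
Natural end conditions: m_0 = m_4 = 0.
Solving: m_0 = 0, m_1 = -441/122, m_2 = -894/61, m_3 = 1596/61, m_4 = 0.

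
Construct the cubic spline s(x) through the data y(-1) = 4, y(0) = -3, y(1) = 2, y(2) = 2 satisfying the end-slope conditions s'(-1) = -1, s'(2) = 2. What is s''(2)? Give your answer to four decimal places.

Write σ_i for s''(x_i). With h_i = 1, 1, 1 and divided differences Δ_i = -7, 5, 0, the continuity of s' gives the tridiagonal system
  1·σ_0 + 4·σ_1 + 1·σ_2 = 6(Δ_1 - Δ_0) = 72
  1·σ_1 + 4·σ_2 + 1·σ_3 = 6(Δ_2 - Δ_1) = -30
Clamped end conditions give two more equations: 2h_0·σ_0 + h_0·σ_1 = 6(Δ_0 - s'(-1)) = -36 and h_2·σ_2 + 2h_2·σ_3 = 6(s'(2) - Δ_2) = 12.
Hence σ_0 = -168/5, σ_1 = 156/5, σ_2 = -96/5, σ_3 = 78/5.

15.6000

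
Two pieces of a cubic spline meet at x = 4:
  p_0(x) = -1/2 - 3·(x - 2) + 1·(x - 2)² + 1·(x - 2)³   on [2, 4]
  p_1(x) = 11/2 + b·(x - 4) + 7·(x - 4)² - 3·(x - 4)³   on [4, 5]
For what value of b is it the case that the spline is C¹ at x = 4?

p_0'(x) = -3 + 2·(x - 2) + 3·(x - 2)², so p_0'(4) = 13. On the right, p_1'(4) = b, so b = 13.

13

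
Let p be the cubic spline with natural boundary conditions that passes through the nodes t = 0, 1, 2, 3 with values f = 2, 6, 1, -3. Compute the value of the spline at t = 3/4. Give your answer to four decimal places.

5.8094

Let M_i = p''(x_i). Step sizes h_i = 1, 1, 1; slopes of the chords Δ_i = (y_(i+1) - y_i)/h_i = 4, -5, -4.
  1·M_0 + 4·M_1 + 1·M_2 = 6(Δ_1 - Δ_0) = -54
  1·M_1 + 4·M_2 + 1·M_3 = 6(Δ_2 - Δ_1) = 6
Natural end conditions: M_0 = M_3 = 0.
Forward elimination and back-substitution give M_0 = 0, M_1 = -74/5, M_2 = 26/5, M_3 = 0.
On [0, 1], p(t) = 2 + 97/15·t + 0·t² - 37/15·t³.
With t = 3/4: p(3/4) = 1859/320.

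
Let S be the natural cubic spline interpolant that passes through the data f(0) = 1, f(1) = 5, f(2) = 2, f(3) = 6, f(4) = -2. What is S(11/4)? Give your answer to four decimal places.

5.4729

With M_i denoting the second derivative at x_i, h_i = 1, 1, 1, 1, and Δ_i = (y_(i+1) − y_i)/h_i = 4, -3, 4, -8:
  1·M_0 + 4·M_1 + 1·M_2 = 6(Δ_1 - Δ_0) = -42
  1·M_1 + 4·M_2 + 1·M_3 = 6(Δ_2 - Δ_1) = 42
  1·M_2 + 4·M_3 + 1·M_4 = 6(Δ_3 - Δ_2) = -72
Natural end conditions: M_0 = M_4 = 0.
Forward elimination and back-substitution give M_0 = 0, M_1 = -435/28, M_2 = 141/7, M_3 = -645/28, M_4 = 0.
On [2, 3], S(x) = 2 + 9/8·(x - 2) + 141/14·(x - 2)² - 403/56·(x - 2)³.
With (x - 2) = 3/4: S(11/4) = 19615/3584.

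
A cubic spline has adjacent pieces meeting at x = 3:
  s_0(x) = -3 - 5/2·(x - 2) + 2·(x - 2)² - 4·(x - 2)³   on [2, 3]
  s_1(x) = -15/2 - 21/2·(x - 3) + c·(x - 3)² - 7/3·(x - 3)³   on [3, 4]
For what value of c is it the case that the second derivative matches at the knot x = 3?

-10

s_0''(x) = 4 - 24·(x - 2), so s_0''(3) = -20. On the right, s_1''(3) = 2c, so c = -10.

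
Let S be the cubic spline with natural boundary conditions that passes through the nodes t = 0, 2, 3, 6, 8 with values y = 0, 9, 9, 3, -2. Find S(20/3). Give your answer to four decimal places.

1.3369

With M_i denoting the second derivative at x_i, h_i = 2, 1, 3, 2, and Δ_i = (y_(i+1) − y_i)/h_i = 9/2, 0, -2, -5/2:
  2·M_0 + 6·M_1 + 1·M_2 = 6(Δ_1 - Δ_0) = -27
  1·M_1 + 8·M_2 + 3·M_3 = 6(Δ_2 - Δ_1) = -12
  3·M_2 + 10·M_3 + 2·M_4 = 6(Δ_3 - Δ_2) = -3
Natural end conditions: M_0 = M_4 = 0.
Solving the tridiagonal system: M_0 = 0, M_1 = -903/208, M_2 = -99/104, M_3 = -3/208, M_4 = 0.
On [6, 8], S(t) = 3 - 259/104·(t - 6) - 3/416·(t - 6)² + 1/832·(t - 6)³.
With (t - 6) = 2/3: S(20/3) = 1877/1404.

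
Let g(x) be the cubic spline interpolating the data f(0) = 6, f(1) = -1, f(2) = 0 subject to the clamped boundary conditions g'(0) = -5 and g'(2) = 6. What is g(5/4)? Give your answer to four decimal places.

-1.7930

Put σ_i = g'' at the i-th knot. Here h = (1, 1) and Δ = (-7, 1), so the interior equations h_(i-1)·σ_(i-1) + 2(h_(i-1)+h_i)·σ_i + h_i·σ_(i+1) = 6(Δ_i − Δ_(i-1)) read
  1·σ_0 + 4·σ_1 + 1·σ_2 = 6(Δ_1 - Δ_0) = 48
Clamped end conditions give two more equations: 2h_0·σ_0 + h_0·σ_1 = 6(Δ_0 - g'(0)) = -12 and h_1·σ_1 + 2h_1·σ_2 = 6(g'(2) - Δ_1) = 30.
Solving: σ_0 = -25/2, σ_1 = 13, σ_2 = 17/2.
On [1, 2], g(x) = -1 - 19/4·(x - 1) + 13/2·(x - 1)² - 3/4·(x - 1)³.
With (x - 1) = 1/4: g(5/4) = -459/256.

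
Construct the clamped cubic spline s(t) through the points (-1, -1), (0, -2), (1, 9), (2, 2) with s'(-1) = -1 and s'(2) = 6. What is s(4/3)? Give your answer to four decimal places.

6.6716

Write M_i for s''(x_i). With h_i = 1, 1, 1 and divided differences Δ_i = -1, 11, -7, the continuity of s' gives the tridiagonal system
  1·M_0 + 4·M_1 + 1·M_2 = 6(Δ_1 - Δ_0) = 72
  1·M_1 + 4·M_2 + 1·M_3 = 6(Δ_2 - Δ_1) = -108
Clamped end conditions give two more equations: 2h_0·M_0 + h_0·M_1 = 6(Δ_0 - s'(-1)) = 0 and h_2·M_2 + 2h_2·M_3 = 6(s'(2) - Δ_2) = 78.
Hence M_0 = -266/15, M_1 = 532/15, M_2 = -782/15, M_3 = 976/15.
On [1, 2], s(t) = 9 - 7/15·(t - 1) - 391/15·(t - 1)² + 293/15·(t - 1)³.
With (t - 1) = 1/3: s(4/3) = 2702/405.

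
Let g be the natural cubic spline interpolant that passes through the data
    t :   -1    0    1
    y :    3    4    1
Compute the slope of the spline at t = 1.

Let m_i = g''(x_i). Step sizes h_i = 1, 1; slopes of the chords Δ_i = (y_(i+1) - y_i)/h_i = 1, -3.
  1·m_0 + 4·m_1 + 1·m_2 = 6(Δ_1 - Δ_0) = -24
Natural end conditions: m_0 = m_2 = 0.
Hence m_0 = 0, m_1 = -6, m_2 = 0.
On [0, 1], g'(t) = b_1 + 2c_1·t + 3d_1·t² with b_1 = Δ_1 - h_1(2m_1 + m_2)/6 = -1, c_1 = m_1/2 = -3, d_1 = (m_2 - m_1)/(6h_1) = 1. So g'(1) = -4.

-4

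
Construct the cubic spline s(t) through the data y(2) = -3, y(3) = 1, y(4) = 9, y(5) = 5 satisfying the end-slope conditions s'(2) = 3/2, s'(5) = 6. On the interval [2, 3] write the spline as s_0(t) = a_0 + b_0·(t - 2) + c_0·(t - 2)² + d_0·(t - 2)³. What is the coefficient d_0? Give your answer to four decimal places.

Let σ_i = s''(x_i). Step sizes h_i = 1, 1, 1; slopes of the chords Δ_i = (y_(i+1) - y_i)/h_i = 4, 8, -4.
  1·σ_0 + 4·σ_1 + 1·σ_2 = 6(Δ_1 - Δ_0) = 24
  1·σ_1 + 4·σ_2 + 1·σ_3 = 6(Δ_2 - Δ_1) = -72
Clamped end conditions give two more equations: 2h_0·σ_0 + h_0·σ_1 = 6(Δ_0 - s'(2)) = 15 and h_2·σ_2 + 2h_2·σ_3 = 6(s'(5) - Δ_2) = 60.
Solving the tridiagonal system: σ_0 = 2/5, σ_1 = 71/5, σ_2 = -166/5, σ_3 = 233/5.
On [2, 3], with s_0(t) = a_0 + b_0·(t - 2) + c_0·(t - 2)² + d_0·(t - 2)³: c_0 = σ_0/2 = 1/5, d_0 = (σ_1 - σ_0)/(6h_0) = 23/10, b_0 = Δ_0 - h_0(2σ_0 + σ_1)/6 = 3/2.

2.3000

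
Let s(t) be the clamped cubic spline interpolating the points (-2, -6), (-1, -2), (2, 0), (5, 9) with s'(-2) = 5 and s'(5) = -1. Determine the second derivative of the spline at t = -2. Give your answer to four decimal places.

-1.1613

Write m_i for s''(x_i). With h_i = 1, 3, 3 and divided differences Δ_i = 4, 2/3, 3, the continuity of s' gives the tridiagonal system
  1·m_0 + 8·m_1 + 3·m_2 = 6(Δ_1 - Δ_0) = -20
  3·m_1 + 12·m_2 + 3·m_3 = 6(Δ_2 - Δ_1) = 14
Clamped end conditions give two more equations: 2h_0·m_0 + h_0·m_1 = 6(Δ_0 - s'(-2)) = -6 and h_2·m_2 + 2h_2·m_3 = 6(s'(5) - Δ_2) = -24.
Hence m_0 = -36/31, m_1 = -114/31, m_2 = 328/93, m_3 = -536/93.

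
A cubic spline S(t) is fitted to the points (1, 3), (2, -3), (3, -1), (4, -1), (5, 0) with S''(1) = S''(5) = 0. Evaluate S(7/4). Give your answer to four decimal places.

Put m_i = S'' at the i-th knot. Here h = (1, 1, 1, 1) and Δ = (-6, 2, 0, 1), so the interior equations h_(i-1)·m_(i-1) + 2(h_(i-1)+h_i)·m_i + h_i·m_(i+1) = 6(Δ_i − Δ_(i-1)) read
  1·m_0 + 4·m_1 + 1·m_2 = 6(Δ_1 - Δ_0) = 48
  1·m_1 + 4·m_2 + 1·m_3 = 6(Δ_2 - Δ_1) = -12
  1·m_2 + 4·m_3 + 1·m_4 = 6(Δ_3 - Δ_2) = 6
Natural end conditions: m_0 = m_4 = 0.
Solving the tridiagonal system: m_0 = 0, m_1 = 387/28, m_2 = -51/7, m_3 = 93/28, m_4 = 0.
On [1, 2], S(t) = 3 - 465/56·(t - 1) + 0·(t - 1)² + 129/56·(t - 1)³.
With (t - 1) = 3/4: S(7/4) = -1155/512.

-2.2559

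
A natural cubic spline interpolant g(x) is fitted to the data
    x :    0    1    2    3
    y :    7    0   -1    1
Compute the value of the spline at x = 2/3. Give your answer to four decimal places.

1.8148

With M_i denoting the second derivative at x_i, h_i = 1, 1, 1, and Δ_i = (y_(i+1) − y_i)/h_i = -7, -1, 2:
  1·M_0 + 4·M_1 + 1·M_2 = 6(Δ_1 - Δ_0) = 36
  1·M_1 + 4·M_2 + 1·M_3 = 6(Δ_2 - Δ_1) = 18
Natural end conditions: M_0 = M_3 = 0.
Solving: M_0 = 0, M_1 = 42/5, M_2 = 12/5, M_3 = 0.
On [0, 1], g(x) = 7 - 42/5·x + 0·x² + 7/5·x³.
With x = 2/3: g(2/3) = 49/27.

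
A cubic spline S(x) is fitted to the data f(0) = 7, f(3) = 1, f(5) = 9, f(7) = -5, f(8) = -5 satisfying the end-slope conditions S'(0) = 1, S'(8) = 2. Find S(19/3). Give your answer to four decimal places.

-0.5290

With M_i denoting the second derivative at x_i, h_i = 3, 2, 2, 1, and Δ_i = (y_(i+1) − y_i)/h_i = -2, 4, -7, 0:
  3·M_0 + 10·M_1 + 2·M_2 = 6(Δ_1 - Δ_0) = 36
  2·M_1 + 8·M_2 + 2·M_3 = 6(Δ_2 - Δ_1) = -66
  2·M_2 + 6·M_3 + 1·M_4 = 6(Δ_3 - Δ_2) = 42
Clamped end conditions give two more equations: 2h_0·M_0 + h_0·M_1 = 6(Δ_0 - S'(0)) = -18 and h_3·M_3 + 2h_3·M_4 = 6(S'(8) - Δ_3) = 12.
Forward elimination and back-substitution give M_0 = -763/106, M_1 = 445/53, M_2 = -2795/212, M_3 = 601/53, M_4 = 35/106.
On [5, 7], S(x) = 9 - 211/106·(x - 5) - 2795/424·(x - 5)² + 1733/848·(x - 5)³.
With (x - 5) = 4/3: S(19/3) = -757/1431.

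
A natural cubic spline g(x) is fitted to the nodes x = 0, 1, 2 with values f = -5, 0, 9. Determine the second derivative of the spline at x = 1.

With m_i denoting the second derivative at x_i, h_i = 1, 1, and Δ_i = (y_(i+1) − y_i)/h_i = 5, 9:
  1·m_0 + 4·m_1 + 1·m_2 = 6(Δ_1 - Δ_0) = 24
Natural end conditions: m_0 = m_2 = 0.
Forward elimination and back-substitution give m_0 = 0, m_1 = 6, m_2 = 0.

6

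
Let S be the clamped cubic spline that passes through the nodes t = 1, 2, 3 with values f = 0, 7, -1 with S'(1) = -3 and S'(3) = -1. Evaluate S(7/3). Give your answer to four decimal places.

5.0370

Let m_i = S''(x_i). Step sizes h_i = 1, 1; slopes of the chords Δ_i = (y_(i+1) - y_i)/h_i = 7, -8.
  1·m_0 + 4·m_1 + 1·m_2 = 6(Δ_1 - Δ_0) = -90
Clamped end conditions give two more equations: 2h_0·m_0 + h_0·m_1 = 6(Δ_0 - S'(1)) = 60 and h_1·m_1 + 2h_1·m_2 = 6(S'(3) - Δ_1) = 42.
Solving: m_0 = 107/2, m_1 = -47, m_2 = 89/2.
On [2, 3], S(t) = 7 + 1/4·(t - 2) - 47/2·(t - 2)² + 61/4·(t - 2)³.
With (t - 2) = 1/3: S(7/3) = 136/27.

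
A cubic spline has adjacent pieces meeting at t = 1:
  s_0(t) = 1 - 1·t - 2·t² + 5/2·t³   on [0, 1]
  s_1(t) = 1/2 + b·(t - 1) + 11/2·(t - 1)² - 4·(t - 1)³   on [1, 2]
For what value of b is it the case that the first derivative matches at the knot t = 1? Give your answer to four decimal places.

2.5000

s_0'(t) = -1 - 4·t + 15/2·t², so s_0'(1) = 5/2. On the right, s_1'(1) = b, so b = 5/2.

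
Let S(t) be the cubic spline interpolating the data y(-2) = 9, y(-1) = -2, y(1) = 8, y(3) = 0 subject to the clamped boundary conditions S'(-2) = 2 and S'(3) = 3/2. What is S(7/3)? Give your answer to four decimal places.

2.0419

Let M_i = S''(x_i). Step sizes h_i = 1, 2, 2; slopes of the chords Δ_i = (y_(i+1) - y_i)/h_i = -11, 5, -4.
  1·M_0 + 6·M_1 + 2·M_2 = 6(Δ_1 - Δ_0) = 96
  2·M_1 + 8·M_2 + 2·M_3 = 6(Δ_2 - Δ_1) = -54
Clamped end conditions give two more equations: 2h_0·M_0 + h_0·M_1 = 6(Δ_0 - S'(-2)) = -78 and h_2·M_2 + 2h_2·M_3 = 6(S'(3) - Δ_2) = 33.
Forward elimination and back-substitution give M_0 = -1259/23, M_1 = 724/23, M_2 = -877/46, M_3 = 409/23.
On [1, 3], S(t) = 8 + 64/23·(t - 1) - 877/92·(t - 1)² + 565/184·(t - 1)³.
With (t - 1) = 4/3: S(7/3) = 1268/621.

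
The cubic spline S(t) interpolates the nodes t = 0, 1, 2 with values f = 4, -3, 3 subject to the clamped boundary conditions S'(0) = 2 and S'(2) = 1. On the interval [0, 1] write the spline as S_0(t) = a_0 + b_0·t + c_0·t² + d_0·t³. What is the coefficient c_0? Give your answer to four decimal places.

Put m_i = S'' at the i-th knot. Here h = (1, 1) and Δ = (-7, 6), so the interior equations h_(i-1)·m_(i-1) + 2(h_(i-1)+h_i)·m_i + h_i·m_(i+1) = 6(Δ_i − Δ_(i-1)) read
  1·m_0 + 4·m_1 + 1·m_2 = 6(Δ_1 - Δ_0) = 78
Clamped end conditions give two more equations: 2h_0·m_0 + h_0·m_1 = 6(Δ_0 - S'(0)) = -54 and h_1·m_1 + 2h_1·m_2 = 6(S'(2) - Δ_1) = -30.
Forward elimination and back-substitution give m_0 = -47, m_1 = 40, m_2 = -35.
On [0, 1], with S_0(t) = a_0 + b_0·t + c_0·t² + d_0·t³: c_0 = m_0/2 = -47/2, d_0 = (m_1 - m_0)/(6h_0) = 29/2, b_0 = Δ_0 - h_0(2m_0 + m_1)/6 = 2.

-23.5000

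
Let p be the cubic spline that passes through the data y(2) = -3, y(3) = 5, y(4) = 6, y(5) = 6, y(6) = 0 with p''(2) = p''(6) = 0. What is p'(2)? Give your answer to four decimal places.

9.9107

With M_i denoting the second derivative at x_i, h_i = 1, 1, 1, 1, and Δ_i = (y_(i+1) − y_i)/h_i = 8, 1, 0, -6:
  1·M_0 + 4·M_1 + 1·M_2 = 6(Δ_1 - Δ_0) = -42
  1·M_1 + 4·M_2 + 1·M_3 = 6(Δ_2 - Δ_1) = -6
  1·M_2 + 4·M_3 + 1·M_4 = 6(Δ_3 - Δ_2) = -36
Natural end conditions: M_0 = M_4 = 0.
Solving: M_0 = 0, M_1 = -321/28, M_2 = 27/7, M_3 = -279/28, M_4 = 0.
On [2, 3], p'(x) = b_0 + 2c_0·(x - 2) + 3d_0·(x - 2)² with b_0 = Δ_0 - h_0(2M_0 + M_1)/6 = 555/56, c_0 = M_0/2 = 0, d_0 = (M_1 - M_0)/(6h_0) = -107/56. So p'(2) = 555/56.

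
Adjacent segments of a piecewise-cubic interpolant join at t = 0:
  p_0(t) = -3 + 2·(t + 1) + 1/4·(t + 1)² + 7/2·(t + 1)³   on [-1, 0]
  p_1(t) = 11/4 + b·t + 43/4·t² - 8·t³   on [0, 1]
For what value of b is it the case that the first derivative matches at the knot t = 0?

13

p_0'(t) = 2 + 1/2·(t + 1) + 21/2·(t + 1)², so p_0'(0) = 13. On the right, p_1'(0) = b, so b = 13.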